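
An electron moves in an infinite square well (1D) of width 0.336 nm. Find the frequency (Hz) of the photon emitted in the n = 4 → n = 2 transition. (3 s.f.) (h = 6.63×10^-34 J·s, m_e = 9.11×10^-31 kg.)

E_1 = h²/(8m_eL²) = 5.342×10^-19 J and ΔE = (4² − 2²)E_1 = 6.410×10^-18 J.
f = ΔE/h = 6.410×10^-18/6.63×10^-34 = 9.67×10^15 Hz.

f = 9.67×10^15 Hz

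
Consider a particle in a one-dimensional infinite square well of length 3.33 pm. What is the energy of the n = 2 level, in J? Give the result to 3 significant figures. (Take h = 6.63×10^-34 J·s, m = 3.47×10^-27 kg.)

E_2 = 5.71×10^-18 J

For an infinite well E_n = n²h²/(8mL²), so E_1 = h²/(8mL²) = (6.63×10^-34)²/(8·3.47×10^-27·(3.33×10^-12 m)²) = 1.428×10^-18 J.
Then E_2 = 2²·E_1 = 4·1.428×10^-18 J = 5.71×10^-18 J.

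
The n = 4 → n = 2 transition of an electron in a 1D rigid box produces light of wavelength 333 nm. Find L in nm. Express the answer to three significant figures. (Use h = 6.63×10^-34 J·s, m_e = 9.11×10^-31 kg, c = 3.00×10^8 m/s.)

L = 1.10 nm

The photon carries ΔE = hc/λ = 6.63×10^-34·3.00×10^8/3.33×10^-7 m = 5.973×10^-19 J.
Since ΔE = (4² − 2²)E_1, E_1 = 4.977×10^-20 J, and L = h/√(8m_eE_1) = 1.10×10^-9 m = 1.10 nm.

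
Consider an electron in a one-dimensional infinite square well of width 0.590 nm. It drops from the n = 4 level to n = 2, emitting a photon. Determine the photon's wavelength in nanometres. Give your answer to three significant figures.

E_1 = h²/(8m_eL²) = 1.731×10^-19 J, so ΔE = (4² − 2²)E_1 = 2.077×10^-18 J.
λ = hc/ΔE = (6.626×10^-34·2.998×10^8)/2.077×10^-18 = 9.56×10^-8 m = 95.6 nm.

λ = 95.6 nm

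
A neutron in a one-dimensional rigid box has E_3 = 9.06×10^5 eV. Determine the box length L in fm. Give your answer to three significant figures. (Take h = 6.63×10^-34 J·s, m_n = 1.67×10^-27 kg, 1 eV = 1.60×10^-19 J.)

From E_n = n²h²/(8m_nL²), L = n·h/√(8m_nE_n).
E_3 = 9.06×10^5 eV = 1.450×10^-13 J, so L = 3·6.63×10^-34/√(8·1.67×10^-27·1.450×10^-13) = 4.52×10^-14 m = 45.2 fm.

L = 45.2 fm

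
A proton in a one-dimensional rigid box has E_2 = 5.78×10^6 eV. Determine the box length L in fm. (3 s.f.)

L = 11.9 fm

From E_n = n²h²/(8m_pL²), L = n·h/√(8m_pE_n).
E_2 = 5.78×10^6 eV = 9.260×10^-13 J, so L = 2·6.626×10^-34/√(8·1.673×10^-27·9.260×10^-13) = 1.19×10^-14 m = 11.9 fm.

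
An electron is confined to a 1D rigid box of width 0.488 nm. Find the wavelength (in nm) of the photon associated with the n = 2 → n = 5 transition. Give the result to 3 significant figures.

λ = 37.4 nm

E_1 = h²/(8m_eL²) = 2.530×10^-19 J, so ΔE = (5² − 2²)E_1 = 5.313×10^-18 J.
λ = hc/ΔE = (6.626×10^-34·2.998×10^8)/5.313×10^-18 = 3.74×10^-8 m = 37.4 nm.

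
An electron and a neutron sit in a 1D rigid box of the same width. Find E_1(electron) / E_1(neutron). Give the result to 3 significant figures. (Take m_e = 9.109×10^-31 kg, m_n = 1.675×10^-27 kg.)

1.84×10^3

E_n ∝ 1/m at fixed n and L, so the ratio is m_n/m_e = 1.675×10^-27/9.109×10^-31 = 1.84×10^3.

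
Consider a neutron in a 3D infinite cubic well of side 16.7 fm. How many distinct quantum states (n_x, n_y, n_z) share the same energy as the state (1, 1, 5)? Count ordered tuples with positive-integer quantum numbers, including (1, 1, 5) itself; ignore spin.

degeneracy = 4

The level has n_x² + n_y² + n_z² = 27. The ordered positive-integer solutions are (1, 1, 5), (1, 5, 1), (3, 3, 3), (5, 1, 1).
That gives 4 states.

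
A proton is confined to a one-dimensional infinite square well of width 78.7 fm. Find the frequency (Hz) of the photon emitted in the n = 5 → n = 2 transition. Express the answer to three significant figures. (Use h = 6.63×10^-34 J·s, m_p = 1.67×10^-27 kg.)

f = 1.68×10^20 Hz

E_1 = h²/(8m_pL²) = 5.312×10^-15 J and ΔE = (5² − 2²)E_1 = 1.116×10^-13 J.
f = ΔE/h = 1.116×10^-13/6.63×10^-34 = 1.68×10^20 Hz.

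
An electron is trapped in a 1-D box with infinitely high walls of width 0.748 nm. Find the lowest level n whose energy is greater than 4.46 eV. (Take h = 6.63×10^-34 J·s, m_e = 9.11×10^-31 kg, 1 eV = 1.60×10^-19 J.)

E_1 = h²/(8m_eL²) = 1.078×10^-19 J = 0.6738 eV.
Need n² > 4.46/0.6738 = 6.619, i.e. n > 2.573.
The smallest integer satisfying this is n = 3.

n = 3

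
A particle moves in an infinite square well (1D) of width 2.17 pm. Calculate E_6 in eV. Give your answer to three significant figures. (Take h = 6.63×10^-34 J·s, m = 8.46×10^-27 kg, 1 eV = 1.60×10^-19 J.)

E_6 = 310 eV

For an infinite well E_n = n²h²/(8mL²), so E_1 = h²/(8mL²) = (6.63×10^-34)²/(8·8.46×10^-27·(2.17×10^-12 m)²) = 1.379×10^-18 J.
Then E_6 = 6²·E_1 = 36·1.379×10^-18 J = 4.964×10^-17 J.
Converting, E_6 = 4.964×10^-17 J / (1.60×10^-19 J/eV) = 310 eV.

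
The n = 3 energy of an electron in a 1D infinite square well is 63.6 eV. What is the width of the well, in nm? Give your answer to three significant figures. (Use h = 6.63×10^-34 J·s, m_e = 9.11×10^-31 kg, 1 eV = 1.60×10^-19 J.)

L = 0.231 nm

From E_n = n²h²/(8m_eL²), L = n·h/√(8m_eE_n).
E_3 = 63.6 eV = 1.018×10^-17 J, so L = 3·6.63×10^-34/√(8·9.11×10^-31·1.018×10^-17) = 2.31×10^-10 m = 0.231 nm.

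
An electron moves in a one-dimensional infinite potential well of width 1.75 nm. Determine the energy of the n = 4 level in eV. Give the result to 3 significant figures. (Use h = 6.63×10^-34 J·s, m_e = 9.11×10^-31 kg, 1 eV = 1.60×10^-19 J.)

E_4 = 1.97 eV

For an infinite well E_n = n²h²/(8m_eL²), so E_1 = h²/(8m_eL²) = (6.63×10^-34)²/(8·9.11×10^-31·(1.75×10^-9 m)²) = 1.969×10^-20 J.
Then E_4 = 4²·E_1 = 16·1.969×10^-20 J = 3.150×10^-19 J.
Converting, E_4 = 3.150×10^-19 J / (1.60×10^-19 J/eV) = 1.97 eV.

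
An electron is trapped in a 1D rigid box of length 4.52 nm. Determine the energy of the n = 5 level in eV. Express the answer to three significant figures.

For an infinite well E_n = n²h²/(8m_eL²), so E_1 = h²/(8m_eL²) = (6.626×10^-34)²/(8·9.109×10^-31·(4.52×10^-9 m)²) = 2.949×10^-21 J.
Then E_5 = 5²·E_1 = 25·2.949×10^-21 J = 7.373×10^-20 J.
Converting, E_5 = 7.373×10^-20 J / (1.602×10^-19 J/eV) = 0.460 eV.

E_5 = 0.460 eV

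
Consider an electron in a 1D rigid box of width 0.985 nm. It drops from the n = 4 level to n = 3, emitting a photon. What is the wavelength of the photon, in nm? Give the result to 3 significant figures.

λ = 457 nm

E_1 = h²/(8m_eL²) = 6.210×10^-20 J, so ΔE = (4² − 3²)E_1 = 4.347×10^-19 J.
λ = hc/ΔE = (6.626×10^-34·2.998×10^8)/4.347×10^-19 = 4.57×10^-7 m = 457 nm.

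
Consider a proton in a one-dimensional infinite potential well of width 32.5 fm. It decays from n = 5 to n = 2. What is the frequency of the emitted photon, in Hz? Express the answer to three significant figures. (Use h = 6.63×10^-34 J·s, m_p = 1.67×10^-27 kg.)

E_1 = h²/(8m_pL²) = 3.115×10^-14 J and ΔE = (5² − 2²)E_1 = 6.541×10^-13 J.
f = ΔE/h = 6.541×10^-13/6.63×10^-34 = 9.87×10^20 Hz.

f = 9.87×10^20 Hz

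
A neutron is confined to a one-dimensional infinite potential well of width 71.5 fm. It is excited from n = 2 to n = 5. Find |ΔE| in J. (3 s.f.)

E_1 = h²/(8m_nL²) = 6.409×10^-15 J.
|ΔE| = |2² − 5²|·E_1 = 21·6.409×10^-15 J = 1.35×10^-13 J.

|ΔE| = 1.35×10^-13 J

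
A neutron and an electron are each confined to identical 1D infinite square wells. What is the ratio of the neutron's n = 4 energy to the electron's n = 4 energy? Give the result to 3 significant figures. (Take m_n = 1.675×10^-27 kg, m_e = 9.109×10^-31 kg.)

5.44×10^-4

E_n ∝ 1/m at fixed n and L, so the ratio is m_e/m_n = 9.109×10^-31/1.675×10^-27 = 5.44×10^-4.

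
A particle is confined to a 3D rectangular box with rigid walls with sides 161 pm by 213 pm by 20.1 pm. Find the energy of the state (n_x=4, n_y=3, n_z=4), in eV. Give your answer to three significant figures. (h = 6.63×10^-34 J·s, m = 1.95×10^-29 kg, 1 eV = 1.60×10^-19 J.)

For a 3D rectangular well E = (h²/8m)·Σ n_i²/L_i² = (6.63×10^-34)²/(8·1.95×10^-29) · [4²/(161 pm)² + 3²/(213 pm)² + 4²/(20.1 pm)²].
Evaluating gives E = 1.139×10^-16 J = 712 eV.

E = 712 eV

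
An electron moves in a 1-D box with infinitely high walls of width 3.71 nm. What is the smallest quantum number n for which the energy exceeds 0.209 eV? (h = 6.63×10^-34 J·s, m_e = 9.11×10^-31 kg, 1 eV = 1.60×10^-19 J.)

n = 3

E_1 = h²/(8m_eL²) = 4.382×10^-21 J = 0.02739 eV.
Need n² > 0.209/0.02739 = 7.631, i.e. n > 2.762.
The smallest integer satisfying this is n = 3.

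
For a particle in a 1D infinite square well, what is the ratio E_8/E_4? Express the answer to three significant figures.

4.00

E_n ∝ n², so E_8/E_4 = 8²/4² = 64/16 = 4.00.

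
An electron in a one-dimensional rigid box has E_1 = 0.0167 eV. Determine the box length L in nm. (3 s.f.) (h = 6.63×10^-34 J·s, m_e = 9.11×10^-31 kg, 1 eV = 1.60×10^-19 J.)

From E_n = n²h²/(8m_eL²), L = n·h/√(8m_eE_n).
E_1 = 0.0167 eV = 2.672×10^-21 J, so L = 1·6.63×10^-34/√(8·9.11×10^-31·2.672×10^-21) = 4.75×10^-9 m = 4.75 nm.

L = 4.75 nm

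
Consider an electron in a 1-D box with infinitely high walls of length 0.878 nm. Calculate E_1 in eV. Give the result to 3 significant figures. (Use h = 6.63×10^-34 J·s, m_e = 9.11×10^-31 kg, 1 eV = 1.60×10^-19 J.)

E_1 = 0.489 eV

For an infinite well E_n = n²h²/(8m_eL²), so E_1 = h²/(8m_eL²) = (6.63×10^-34)²/(8·9.11×10^-31·(8.78×10^-10 m)²) = 7.824×10^-20 J.
Converting, E_1 = 7.824×10^-20 J / (1.60×10^-19 J/eV) = 0.489 eV.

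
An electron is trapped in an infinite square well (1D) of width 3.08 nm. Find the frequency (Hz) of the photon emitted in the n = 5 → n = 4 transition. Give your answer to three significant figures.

f = 8.63×10^13 Hz

E_1 = h²/(8m_eL²) = 6.351×10^-21 J and ΔE = (5² − 4²)E_1 = 5.716×10^-20 J.
f = ΔE/h = 5.716×10^-20/6.626×10^-34 = 8.63×10^13 Hz.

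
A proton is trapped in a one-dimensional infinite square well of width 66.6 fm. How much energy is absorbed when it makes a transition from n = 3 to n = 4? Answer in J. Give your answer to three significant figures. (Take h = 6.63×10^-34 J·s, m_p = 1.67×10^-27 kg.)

E_1 = h²/(8m_pL²) = 7.418×10^-15 J.
|ΔE| = |3² − 4²|·E_1 = 7·7.418×10^-15 J = 5.19×10^-14 J.

|ΔE| = 5.19×10^-14 J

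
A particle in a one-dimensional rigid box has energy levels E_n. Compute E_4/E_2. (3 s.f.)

E_n ∝ n², so E_4/E_2 = 4²/2² = 16/4 = 4.00.

4.00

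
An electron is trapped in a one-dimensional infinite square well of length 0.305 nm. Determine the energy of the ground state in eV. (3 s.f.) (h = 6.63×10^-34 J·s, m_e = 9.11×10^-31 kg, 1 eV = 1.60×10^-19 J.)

E_1 = 4.05 eV

For an infinite well E_n = n²h²/(8m_eL²), so E_1 = h²/(8m_eL²) = (6.63×10^-34)²/(8·9.11×10^-31·(3.05×10^-10 m)²) = 6.484×10^-19 J.
Converting, E_1 = 6.484×10^-19 J / (1.60×10^-19 J/eV) = 4.05 eV.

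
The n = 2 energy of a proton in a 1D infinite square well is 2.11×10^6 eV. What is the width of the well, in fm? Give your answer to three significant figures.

From E_n = n²h²/(8m_pL²), L = n·h/√(8m_pE_n).
E_2 = 2.11×10^6 eV = 3.380×10^-13 J, so L = 2·6.626×10^-34/√(8·1.673×10^-27·3.380×10^-13) = 1.97×10^-14 m = 19.7 fm.

L = 19.7 fm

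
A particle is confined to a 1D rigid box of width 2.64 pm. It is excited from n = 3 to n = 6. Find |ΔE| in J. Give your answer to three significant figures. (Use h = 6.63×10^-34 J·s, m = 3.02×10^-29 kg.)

E_1 = h²/(8mL²) = 2.610×10^-16 J.
|ΔE| = |3² − 6²|·E_1 = 27·2.610×10^-16 J = 7.05×10^-15 J.

|ΔE| = 7.05×10^-15 J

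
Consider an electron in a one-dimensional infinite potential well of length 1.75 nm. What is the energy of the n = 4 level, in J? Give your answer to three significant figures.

For an infinite well E_n = n²h²/(8m_eL²), so E_1 = h²/(8m_eL²) = (6.626×10^-34)²/(8·9.109×10^-31·(1.75×10^-9 m)²) = 1.967×10^-20 J.
Then E_4 = 4²·E_1 = 16·1.967×10^-20 J = 3.15×10^-19 J.

E_4 = 3.15×10^-19 J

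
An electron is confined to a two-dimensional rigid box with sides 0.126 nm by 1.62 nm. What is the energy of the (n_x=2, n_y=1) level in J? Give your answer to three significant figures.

For a 2D rectangular well E = (h²/8m_e)·Σ n_i²/L_i² = (6.626×10^-34)²/(8·9.109×10^-31) · [2²/(0.126 nm)² + 1²/(1.62 nm)²].
Evaluating gives E = 1.52×10^-17 J.

E = 1.52×10^-17 J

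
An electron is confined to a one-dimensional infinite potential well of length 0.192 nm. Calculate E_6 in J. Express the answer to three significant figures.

For an infinite well E_n = n²h²/(8m_eL²), so E_1 = h²/(8m_eL²) = (6.626×10^-34)²/(8·9.109×10^-31·(1.92×10^-10 m)²) = 1.634×10^-18 J.
Then E_6 = 6²·E_1 = 36·1.634×10^-18 J = 5.88×10^-17 J.

E_6 = 5.88×10^-17 J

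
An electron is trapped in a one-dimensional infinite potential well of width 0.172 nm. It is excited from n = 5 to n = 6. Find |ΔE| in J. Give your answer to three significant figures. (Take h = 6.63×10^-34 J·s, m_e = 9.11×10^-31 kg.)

E_1 = h²/(8m_eL²) = 2.039×10^-18 J.
|ΔE| = |5² − 6²|·E_1 = 11·2.039×10^-18 J = 2.24×10^-17 J.

|ΔE| = 2.24×10^-17 J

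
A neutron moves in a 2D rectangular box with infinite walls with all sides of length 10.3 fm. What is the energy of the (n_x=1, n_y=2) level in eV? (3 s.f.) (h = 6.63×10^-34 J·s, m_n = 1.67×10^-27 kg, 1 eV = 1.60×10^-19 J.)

For a 2D rectangular well E = (h²/8m_n)·Σ n_i²/L_i² = (6.63×10^-34)²/(8·1.67×10^-27) · [1²/(10.3 fm)² + 2²/(10.3 fm)²].
Evaluating gives E = 1.551×10^-12 J = 9.69×10^6 eV.

E = 9.69×10^6 eV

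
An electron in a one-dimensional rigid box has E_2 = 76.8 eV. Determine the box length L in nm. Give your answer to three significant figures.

From E_n = n²h²/(8m_eL²), L = n·h/√(8m_eE_n).
E_2 = 76.8 eV = 1.230×10^-17 J, so L = 2·6.626×10^-34/√(8·9.109×10^-31·1.230×10^-17) = 1.40×10^-10 m = 0.140 nm.

L = 0.140 nm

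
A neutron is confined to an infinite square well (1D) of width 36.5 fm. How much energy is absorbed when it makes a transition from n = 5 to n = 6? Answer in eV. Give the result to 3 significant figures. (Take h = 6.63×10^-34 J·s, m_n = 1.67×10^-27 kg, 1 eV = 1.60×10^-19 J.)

|ΔE| = 1.70×10^6 eV

E_1 = h²/(8m_nL²) = 2.470×10^-14 J.
|ΔE| = |5² − 6²|·E_1 = 11·2.470×10^-14 J = 2.717×10^-13 J = 1.70×10^6 eV.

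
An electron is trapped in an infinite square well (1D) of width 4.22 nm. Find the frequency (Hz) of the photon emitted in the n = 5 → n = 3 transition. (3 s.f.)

f = 8.17×10^13 Hz

E_1 = h²/(8m_eL²) = 3.383×10^-21 J and ΔE = (5² − 3²)E_1 = 5.413×10^-20 J.
f = ΔE/h = 5.413×10^-20/6.626×10^-34 = 8.17×10^13 Hz.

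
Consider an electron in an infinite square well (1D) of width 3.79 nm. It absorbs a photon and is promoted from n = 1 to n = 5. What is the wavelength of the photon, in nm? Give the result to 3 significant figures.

E_1 = h²/(8m_eL²) = 4.194×10^-21 J, so ΔE = (5² − 1²)E_1 = 1.007×10^-19 J.
λ = hc/ΔE = (6.626×10^-34·2.998×10^8)/1.007×10^-19 = 1.97×10^-6 m = 1.97×10^3 nm.

λ = 1.97×10^3 nm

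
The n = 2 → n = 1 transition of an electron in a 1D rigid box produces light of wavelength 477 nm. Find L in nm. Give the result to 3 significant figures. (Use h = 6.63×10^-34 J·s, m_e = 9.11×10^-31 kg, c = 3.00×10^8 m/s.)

L = 0.659 nm

The photon carries ΔE = hc/λ = 6.63×10^-34·3.00×10^8/4.77×10^-7 m = 4.170×10^-19 J.
Since ΔE = (2² − 1²)E_1, E_1 = 1.390×10^-19 J, and L = h/√(8m_eE_1) = 6.59×10^-10 m = 0.659 nm.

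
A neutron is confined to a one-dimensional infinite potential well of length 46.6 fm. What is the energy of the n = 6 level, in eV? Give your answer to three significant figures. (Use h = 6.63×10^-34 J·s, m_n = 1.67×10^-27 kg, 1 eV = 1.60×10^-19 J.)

E_6 = 3.41×10^6 eV

For an infinite well E_n = n²h²/(8m_nL²), so E_1 = h²/(8m_nL²) = (6.63×10^-34)²/(8·1.67×10^-27·(4.66×10^-14 m)²) = 1.515×10^-14 J.
Then E_6 = 6²·E_1 = 36·1.515×10^-14 J = 5.454×10^-13 J.
Converting, E_6 = 5.454×10^-13 J / (1.60×10^-19 J/eV) = 3.41×10^6 eV.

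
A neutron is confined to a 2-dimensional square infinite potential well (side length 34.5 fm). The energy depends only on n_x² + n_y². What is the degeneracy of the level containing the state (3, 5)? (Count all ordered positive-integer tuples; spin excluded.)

degeneracy = 2

The level has n_x² + n_y² = 34. The ordered positive-integer solutions are (3, 5), (5, 3).
That gives 2 states.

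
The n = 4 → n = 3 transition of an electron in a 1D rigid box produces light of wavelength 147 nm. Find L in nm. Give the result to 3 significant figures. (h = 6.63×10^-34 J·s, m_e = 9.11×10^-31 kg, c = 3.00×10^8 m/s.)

The photon carries ΔE = hc/λ = 6.63×10^-34·3.00×10^8/1.47×10^-7 m = 1.353×10^-18 J.
Since ΔE = (4² − 3²)E_1, E_1 = 1.933×10^-19 J, and L = h/√(8m_eE_1) = 5.59×10^-10 m = 0.559 nm.

L = 0.559 nm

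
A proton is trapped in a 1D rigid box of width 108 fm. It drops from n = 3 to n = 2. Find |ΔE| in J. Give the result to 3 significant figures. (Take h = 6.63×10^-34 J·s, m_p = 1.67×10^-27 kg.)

E_1 = h²/(8m_pL²) = 2.821×10^-15 J.
|ΔE| = |3² − 2²|·E_1 = 5·2.821×10^-15 J = 1.41×10^-14 J.

|ΔE| = 1.41×10^-14 J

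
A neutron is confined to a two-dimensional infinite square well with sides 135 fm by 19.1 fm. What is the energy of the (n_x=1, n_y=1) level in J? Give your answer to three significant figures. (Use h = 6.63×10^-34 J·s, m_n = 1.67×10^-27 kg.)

For a 2D rectangular well E = (h²/8m_n)·Σ n_i²/L_i² = (6.63×10^-34)²/(8·1.67×10^-27) · [1²/(135 fm)² + 1²/(19.1 fm)²].
Evaluating gives E = 9.20×10^-14 J.

E = 9.20×10^-14 J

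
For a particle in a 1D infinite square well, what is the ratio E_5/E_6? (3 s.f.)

E_n ∝ n², so E_5/E_6 = 5²/6² = 25/36 = 0.694.

0.694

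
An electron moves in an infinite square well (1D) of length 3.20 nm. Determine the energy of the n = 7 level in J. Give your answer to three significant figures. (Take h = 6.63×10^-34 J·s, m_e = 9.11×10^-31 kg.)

E_7 = 2.89×10^-19 J

For an infinite well E_n = n²h²/(8m_eL²), so E_1 = h²/(8m_eL²) = (6.63×10^-34)²/(8·9.11×10^-31·(3.20×10^-9 m)²) = 5.890×10^-21 J.
Then E_7 = 7²·E_1 = 49·5.890×10^-21 J = 2.89×10^-19 J.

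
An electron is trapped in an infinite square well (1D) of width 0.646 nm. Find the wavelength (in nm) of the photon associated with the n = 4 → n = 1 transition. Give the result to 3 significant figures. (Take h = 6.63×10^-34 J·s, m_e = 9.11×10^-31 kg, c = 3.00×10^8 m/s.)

E_1 = h²/(8m_eL²) = 1.445×10^-19 J, so ΔE = (4² − 1²)E_1 = 2.168×10^-18 J.
λ = hc/ΔE = (6.63×10^-34·3.00×10^8)/2.168×10^-18 = 9.17×10^-8 m = 91.7 nm.

λ = 91.7 nm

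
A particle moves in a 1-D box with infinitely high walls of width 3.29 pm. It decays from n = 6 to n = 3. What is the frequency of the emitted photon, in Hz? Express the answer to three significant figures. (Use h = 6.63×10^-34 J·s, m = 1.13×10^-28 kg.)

f = 1.83×10^18 Hz

E_1 = h²/(8mL²) = 4.492×10^-17 J and ΔE = (6² − 3²)E_1 = 1.213×10^-15 J.
f = ΔE/h = 1.213×10^-15/6.63×10^-34 = 1.83×10^18 Hz.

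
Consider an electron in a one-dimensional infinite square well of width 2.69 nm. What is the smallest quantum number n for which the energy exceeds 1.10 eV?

n = 5

E_1 = h²/(8m_eL²) = 8.326×10^-21 J = 0.05197 eV.
Need n² > 1.10/0.05197 = 21.17, i.e. n > 4.601.
The smallest integer satisfying this is n = 5.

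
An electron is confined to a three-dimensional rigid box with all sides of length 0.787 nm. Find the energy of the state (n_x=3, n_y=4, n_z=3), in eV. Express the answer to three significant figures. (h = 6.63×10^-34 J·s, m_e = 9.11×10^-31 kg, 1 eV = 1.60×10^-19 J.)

E = 20.7 eV

For a 3D rectangular well E = (h²/8m_e)·Σ n_i²/L_i² = (6.63×10^-34)²/(8·9.11×10^-31) · [3²/(0.787 nm)² + 4²/(0.787 nm)² + 3²/(0.787 nm)²].
Evaluating gives E = 3.311×10^-18 J = 20.7 eV.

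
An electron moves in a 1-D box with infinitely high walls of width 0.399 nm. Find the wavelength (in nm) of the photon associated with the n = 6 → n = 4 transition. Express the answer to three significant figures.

λ = 26.2 nm

E_1 = h²/(8m_eL²) = 3.784×10^-19 J, so ΔE = (6² − 4²)E_1 = 7.568×10^-18 J.
λ = hc/ΔE = (6.626×10^-34·2.998×10^8)/7.568×10^-18 = 2.62×10^-8 m = 26.2 nm.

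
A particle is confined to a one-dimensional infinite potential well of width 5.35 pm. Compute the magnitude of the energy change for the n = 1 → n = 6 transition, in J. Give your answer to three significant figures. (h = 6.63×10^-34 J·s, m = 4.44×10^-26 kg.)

|ΔE| = 1.51×10^-18 J

E_1 = h²/(8mL²) = 4.324×10^-20 J.
|ΔE| = |1² − 6²|·E_1 = 35·4.324×10^-20 J = 1.51×10^-18 J.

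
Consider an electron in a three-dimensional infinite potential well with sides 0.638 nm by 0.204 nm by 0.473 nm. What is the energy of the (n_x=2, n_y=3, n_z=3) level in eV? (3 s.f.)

For a 3D rectangular well E = (h²/8m_e)·Σ n_i²/L_i² = (6.626×10^-34)²/(8·9.109×10^-31) · [2²/(0.638 nm)² + 3²/(0.204 nm)² + 3²/(0.473 nm)²].
Evaluating gives E = 1.605×10^-17 J = 100 eV.

E = 100 eV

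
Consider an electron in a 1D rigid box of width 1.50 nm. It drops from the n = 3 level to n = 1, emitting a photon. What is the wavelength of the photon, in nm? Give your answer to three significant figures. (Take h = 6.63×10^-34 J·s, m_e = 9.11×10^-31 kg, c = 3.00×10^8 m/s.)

λ = 927 nm

E_1 = h²/(8m_eL²) = 2.681×10^-20 J, so ΔE = (3² − 1²)E_1 = 2.145×10^-19 J.
λ = hc/ΔE = (6.63×10^-34·3.00×10^8)/2.145×10^-19 = 9.27×10^-7 m = 927 nm.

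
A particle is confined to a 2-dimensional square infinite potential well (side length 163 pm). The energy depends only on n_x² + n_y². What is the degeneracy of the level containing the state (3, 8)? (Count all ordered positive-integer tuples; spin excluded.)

degeneracy = 2

The level has n_x² + n_y² = 73. The ordered positive-integer solutions are (3, 8), (8, 3).
That gives 2 states.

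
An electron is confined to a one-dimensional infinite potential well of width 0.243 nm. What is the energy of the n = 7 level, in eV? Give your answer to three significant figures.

For an infinite well E_n = n²h²/(8m_eL²), so E_1 = h²/(8m_eL²) = (6.626×10^-34)²/(8·9.109×10^-31·(2.43×10^-10 m)²) = 1.020×10^-18 J.
Then E_7 = 7²·E_1 = 49·1.020×10^-18 J = 4.998×10^-17 J.
Converting, E_7 = 4.998×10^-17 J / (1.602×10^-19 J/eV) = 312 eV.

E_7 = 312 eV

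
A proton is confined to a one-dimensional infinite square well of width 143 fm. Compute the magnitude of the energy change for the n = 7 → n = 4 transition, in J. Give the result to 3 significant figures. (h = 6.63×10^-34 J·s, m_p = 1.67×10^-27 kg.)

E_1 = h²/(8m_pL²) = 1.609×10^-15 J.
|ΔE| = |7² − 4²|·E_1 = 33·1.609×10^-15 J = 5.31×10^-14 J.

|ΔE| = 5.31×10^-14 J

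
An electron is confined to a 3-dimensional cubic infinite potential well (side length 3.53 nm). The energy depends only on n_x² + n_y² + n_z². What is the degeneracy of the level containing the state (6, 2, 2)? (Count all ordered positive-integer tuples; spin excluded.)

The level has n_x² + n_y² + n_z² = 44. The ordered positive-integer solutions are (2, 2, 6), (2, 6, 2), (6, 2, 2).
That gives 3 states.

degeneracy = 3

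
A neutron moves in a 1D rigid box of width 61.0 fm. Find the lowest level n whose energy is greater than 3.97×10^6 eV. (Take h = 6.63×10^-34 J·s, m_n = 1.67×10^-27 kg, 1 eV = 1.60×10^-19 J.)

E_1 = h²/(8m_nL²) = 8.842×10^-15 J = 5.526×10^4 eV.
Need n² > 3.97×10^6/5.526×10^4 = 71.84, i.e. n > 8.476.
The smallest integer satisfying this is n = 9.

n = 9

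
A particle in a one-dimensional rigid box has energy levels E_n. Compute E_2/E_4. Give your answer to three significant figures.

E_n ∝ n², so E_2/E_4 = 2²/4² = 4/16 = 0.250.

0.250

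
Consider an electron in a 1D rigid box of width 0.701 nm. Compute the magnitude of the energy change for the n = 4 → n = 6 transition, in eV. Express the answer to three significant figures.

|ΔE| = 15.3 eV

E_1 = h²/(8m_eL²) = 1.226×10^-19 J.
|ΔE| = |4² − 6²|·E_1 = 20·1.226×10^-19 J = 2.452×10^-18 J = 15.3 eV.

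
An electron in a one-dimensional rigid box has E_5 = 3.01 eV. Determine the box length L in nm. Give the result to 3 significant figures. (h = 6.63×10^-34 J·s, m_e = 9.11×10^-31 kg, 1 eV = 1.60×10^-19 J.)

From E_n = n²h²/(8m_eL²), L = n·h/√(8m_eE_n).
E_5 = 3.01 eV = 4.816×10^-19 J, so L = 5·6.63×10^-34/√(8·9.11×10^-31·4.816×10^-19) = 1.77×10^-9 m = 1.77 nm.

L = 1.77 nm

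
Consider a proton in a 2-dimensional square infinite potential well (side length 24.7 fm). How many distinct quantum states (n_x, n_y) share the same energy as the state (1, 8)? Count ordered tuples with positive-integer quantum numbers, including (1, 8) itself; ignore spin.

degeneracy = 4

The level has n_x² + n_y² = 65. The ordered positive-integer solutions are (1, 8), (4, 7), (7, 4), (8, 1).
That gives 4 states.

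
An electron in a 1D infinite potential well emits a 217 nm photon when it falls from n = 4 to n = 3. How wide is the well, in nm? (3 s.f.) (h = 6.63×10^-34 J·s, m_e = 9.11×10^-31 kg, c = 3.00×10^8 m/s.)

The photon carries ΔE = hc/λ = 6.63×10^-34·3.00×10^8/2.17×10^-7 m = 9.166×10^-19 J.
Since ΔE = (4² − 3²)E_1, E_1 = 1.309×10^-19 J, and L = h/√(8m_eE_1) = 6.79×10^-10 m = 0.679 nm.

L = 0.679 nm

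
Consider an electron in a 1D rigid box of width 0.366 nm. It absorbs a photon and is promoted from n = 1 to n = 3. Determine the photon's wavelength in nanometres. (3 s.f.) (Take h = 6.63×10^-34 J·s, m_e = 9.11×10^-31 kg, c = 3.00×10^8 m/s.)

λ = 55.2 nm

E_1 = h²/(8m_eL²) = 4.503×10^-19 J, so ΔE = (3² − 1²)E_1 = 3.602×10^-18 J.
λ = hc/ΔE = (6.63×10^-34·3.00×10^8)/3.602×10^-18 = 5.52×10^-8 m = 55.2 nm.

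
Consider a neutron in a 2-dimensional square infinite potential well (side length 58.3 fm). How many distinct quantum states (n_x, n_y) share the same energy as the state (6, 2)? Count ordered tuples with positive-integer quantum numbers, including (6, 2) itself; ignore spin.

The level has n_x² + n_y² = 40. The ordered positive-integer solutions are (2, 6), (6, 2).
That gives 2 states.

degeneracy = 2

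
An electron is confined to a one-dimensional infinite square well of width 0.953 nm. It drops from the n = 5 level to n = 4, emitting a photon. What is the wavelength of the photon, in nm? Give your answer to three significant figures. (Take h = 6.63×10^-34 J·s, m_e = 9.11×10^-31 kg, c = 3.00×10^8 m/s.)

λ = 333 nm

E_1 = h²/(8m_eL²) = 6.641×10^-20 J, so ΔE = (5² − 4²)E_1 = 5.977×10^-19 J.
λ = hc/ΔE = (6.63×10^-34·3.00×10^8)/5.977×10^-19 = 3.33×10^-7 m = 333 nm.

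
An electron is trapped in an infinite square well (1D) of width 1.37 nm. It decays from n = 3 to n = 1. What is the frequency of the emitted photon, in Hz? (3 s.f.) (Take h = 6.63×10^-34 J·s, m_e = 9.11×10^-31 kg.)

f = 3.88×10^14 Hz

E_1 = h²/(8m_eL²) = 3.213×10^-20 J and ΔE = (3² − 1²)E_1 = 2.570×10^-19 J.
f = ΔE/h = 2.570×10^-19/6.63×10^-34 = 3.88×10^14 Hz.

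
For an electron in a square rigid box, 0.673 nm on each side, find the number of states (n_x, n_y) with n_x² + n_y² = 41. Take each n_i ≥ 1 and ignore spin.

degeneracy = 2

The level has n_x² + n_y² = 41. The ordered positive-integer solutions are (4, 5), (5, 4).
That gives 2 states.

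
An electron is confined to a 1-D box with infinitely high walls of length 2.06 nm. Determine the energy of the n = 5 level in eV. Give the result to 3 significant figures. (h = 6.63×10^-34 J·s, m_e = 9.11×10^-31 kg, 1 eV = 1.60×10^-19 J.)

For an infinite well E_n = n²h²/(8m_eL²), so E_1 = h²/(8m_eL²) = (6.63×10^-34)²/(8·9.11×10^-31·(2.06×10^-9 m)²) = 1.421×10^-20 J.
Then E_5 = 5²·E_1 = 25·1.421×10^-20 J = 3.553×10^-19 J.
Converting, E_5 = 3.553×10^-19 J / (1.60×10^-19 J/eV) = 2.22 eV.

E_5 = 2.22 eV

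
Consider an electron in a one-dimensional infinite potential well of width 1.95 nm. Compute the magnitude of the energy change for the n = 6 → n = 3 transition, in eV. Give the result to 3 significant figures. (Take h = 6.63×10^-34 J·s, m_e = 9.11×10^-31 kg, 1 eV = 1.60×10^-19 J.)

E_1 = h²/(8m_eL²) = 1.586×10^-20 J.
|ΔE| = |6² − 3²|·E_1 = 27·1.586×10^-20 J = 4.282×10^-19 J = 2.68 eV.

|ΔE| = 2.68 eV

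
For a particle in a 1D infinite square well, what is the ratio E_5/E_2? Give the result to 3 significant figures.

6.25

E_n ∝ n², so E_5/E_2 = 5²/2² = 25/4 = 6.25.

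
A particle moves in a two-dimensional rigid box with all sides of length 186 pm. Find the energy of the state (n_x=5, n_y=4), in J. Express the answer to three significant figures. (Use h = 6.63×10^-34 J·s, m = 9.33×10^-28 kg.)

For a 2D rectangular well E = (h²/8m)·Σ n_i²/L_i² = (6.63×10^-34)²/(8·9.33×10^-28) · [5²/(186 pm)² + 4²/(186 pm)²].
Evaluating gives E = 6.98×10^-20 J.

E = 6.98×10^-20 J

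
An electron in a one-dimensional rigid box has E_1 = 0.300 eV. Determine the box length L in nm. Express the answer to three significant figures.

From E_n = n²h²/(8m_eL²), L = n·h/√(8m_eE_n).
E_1 = 0.300 eV = 4.806×10^-20 J, so L = 1·6.626×10^-34/√(8·9.109×10^-31·4.806×10^-20) = 1.12×10^-9 m = 1.12 nm.

L = 1.12 nm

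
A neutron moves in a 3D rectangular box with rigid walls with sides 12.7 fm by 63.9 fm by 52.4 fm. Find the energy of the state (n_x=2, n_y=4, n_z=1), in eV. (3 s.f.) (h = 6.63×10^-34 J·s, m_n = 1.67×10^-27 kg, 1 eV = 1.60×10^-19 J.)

For a 3D rectangular well E = (h²/8m_n)·Σ n_i²/L_i² = (6.63×10^-34)²/(8·1.67×10^-27) · [2²/(12.7 fm)² + 4²/(63.9 fm)² + 1²/(52.4 fm)²].
Evaluating gives E = 9.569×10^-13 J = 5.98×10^6 eV.

E = 5.98×10^6 eV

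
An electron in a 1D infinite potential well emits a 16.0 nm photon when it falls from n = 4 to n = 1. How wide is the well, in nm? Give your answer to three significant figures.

L = 0.270 nm

The photon carries ΔE = hc/λ = 6.626×10^-34·2.998×10^8/1.60×10^-8 m = 1.242×10^-17 J.
Since ΔE = (4² − 1²)E_1, E_1 = 8.280×10^-19 J, and L = h/√(8m_eE_1) = 2.70×10^-10 m = 0.270 nm.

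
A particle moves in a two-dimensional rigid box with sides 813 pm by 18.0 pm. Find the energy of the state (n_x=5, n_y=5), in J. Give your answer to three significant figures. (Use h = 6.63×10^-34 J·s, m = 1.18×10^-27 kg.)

E = 3.59×10^-18 J

For a 2D rectangular well E = (h²/8m)·Σ n_i²/L_i² = (6.63×10^-34)²/(8·1.18×10^-27) · [5²/(813 pm)² + 5²/(18.0 pm)²].
Evaluating gives E = 3.59×10^-18 J.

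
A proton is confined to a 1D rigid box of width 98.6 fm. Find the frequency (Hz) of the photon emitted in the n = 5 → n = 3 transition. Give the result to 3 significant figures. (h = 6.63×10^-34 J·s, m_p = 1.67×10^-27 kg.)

E_1 = h²/(8m_pL²) = 3.384×10^-15 J and ΔE = (5² − 3²)E_1 = 5.414×10^-14 J.
f = ΔE/h = 5.414×10^-14/6.63×10^-34 = 8.17×10^19 Hz.

f = 8.17×10^19 Hz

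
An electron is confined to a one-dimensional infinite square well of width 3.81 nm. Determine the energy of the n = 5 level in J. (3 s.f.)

For an infinite well E_n = n²h²/(8m_eL²), so E_1 = h²/(8m_eL²) = (6.626×10^-34)²/(8·9.109×10^-31·(3.81×10^-9 m)²) = 4.150×10^-21 J.
Then E_5 = 5²·E_1 = 25·4.150×10^-21 J = 1.04×10^-19 J.

E_5 = 1.04×10^-19 J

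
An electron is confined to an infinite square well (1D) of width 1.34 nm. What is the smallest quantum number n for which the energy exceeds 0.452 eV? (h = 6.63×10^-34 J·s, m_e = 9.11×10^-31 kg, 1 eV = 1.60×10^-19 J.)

E_1 = h²/(8m_eL²) = 3.359×10^-20 J = 0.2099 eV.
Need n² > 0.452/0.2099 = 2.153, i.e. n > 1.467.
The smallest integer satisfying this is n = 2.

n = 2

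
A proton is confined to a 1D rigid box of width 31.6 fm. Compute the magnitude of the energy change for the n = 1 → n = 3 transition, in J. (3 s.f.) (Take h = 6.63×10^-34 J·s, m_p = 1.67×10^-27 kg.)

|ΔE| = 2.64×10^-13 J

E_1 = h²/(8m_pL²) = 3.295×10^-14 J.
|ΔE| = |1² − 3²|·E_1 = 8·3.295×10^-14 J = 2.64×10^-13 J.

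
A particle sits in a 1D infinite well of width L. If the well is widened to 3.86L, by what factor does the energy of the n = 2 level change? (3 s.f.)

E_n ∝ 1/L², so the energy scales by 1/3.86² = 0.0671.

0.0671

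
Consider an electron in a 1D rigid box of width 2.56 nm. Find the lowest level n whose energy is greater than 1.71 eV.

E_1 = h²/(8m_eL²) = 9.193×10^-21 J = 0.05738 eV.
Need n² > 1.71/0.05738 = 29.80, i.e. n > 5.459.
The smallest integer satisfying this is n = 6.

n = 6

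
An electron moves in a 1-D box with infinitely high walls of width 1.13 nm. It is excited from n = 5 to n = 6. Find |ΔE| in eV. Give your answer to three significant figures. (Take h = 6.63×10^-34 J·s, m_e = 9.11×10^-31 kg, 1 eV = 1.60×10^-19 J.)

|ΔE| = 3.25 eV

E_1 = h²/(8m_eL²) = 4.723×10^-20 J.
|ΔE| = |5² − 6²|·E_1 = 11·4.723×10^-20 J = 5.195×10^-19 J = 3.25 eV.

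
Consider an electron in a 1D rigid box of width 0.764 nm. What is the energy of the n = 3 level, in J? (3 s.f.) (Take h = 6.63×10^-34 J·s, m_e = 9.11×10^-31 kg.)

E_3 = 9.30×10^-19 J

For an infinite well E_n = n²h²/(8m_eL²), so E_1 = h²/(8m_eL²) = (6.63×10^-34)²/(8·9.11×10^-31·(7.64×10^-10 m)²) = 1.033×10^-19 J.
Then E_3 = 3²·E_1 = 9·1.033×10^-19 J = 9.30×10^-19 J.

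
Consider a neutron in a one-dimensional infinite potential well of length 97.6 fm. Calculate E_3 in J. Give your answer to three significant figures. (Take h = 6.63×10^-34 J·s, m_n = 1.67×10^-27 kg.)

For an infinite well E_n = n²h²/(8m_nL²), so E_1 = h²/(8m_nL²) = (6.63×10^-34)²/(8·1.67×10^-27·(9.76×10^-14 m)²) = 3.454×10^-15 J.
Then E_3 = 3²·E_1 = 9·3.454×10^-15 J = 3.11×10^-14 J.

E_3 = 3.11×10^-14 J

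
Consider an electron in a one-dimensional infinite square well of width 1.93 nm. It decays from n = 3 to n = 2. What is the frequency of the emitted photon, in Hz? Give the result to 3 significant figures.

E_1 = h²/(8m_eL²) = 1.617×10^-20 J and ΔE = (3² − 2²)E_1 = 8.085×10^-20 J.
f = ΔE/h = 8.085×10^-20/6.626×10^-34 = 1.22×10^14 Hz.

f = 1.22×10^14 Hz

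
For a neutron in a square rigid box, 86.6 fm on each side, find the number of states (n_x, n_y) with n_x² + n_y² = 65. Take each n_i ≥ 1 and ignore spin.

The level has n_x² + n_y² = 65. The ordered positive-integer solutions are (1, 8), (4, 7), (7, 4), (8, 1).
That gives 4 states.

degeneracy = 4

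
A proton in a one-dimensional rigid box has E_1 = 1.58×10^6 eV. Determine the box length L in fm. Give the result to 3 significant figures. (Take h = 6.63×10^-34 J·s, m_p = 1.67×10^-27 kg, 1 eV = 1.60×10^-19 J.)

From E_n = n²h²/(8m_pL²), L = n·h/√(8m_pE_n).
E_1 = 1.58×10^6 eV = 2.528×10^-13 J, so L = 1·6.63×10^-34/√(8·1.67×10^-27·2.528×10^-13) = 1.14×10^-14 m = 11.4 fm.

L = 11.4 fm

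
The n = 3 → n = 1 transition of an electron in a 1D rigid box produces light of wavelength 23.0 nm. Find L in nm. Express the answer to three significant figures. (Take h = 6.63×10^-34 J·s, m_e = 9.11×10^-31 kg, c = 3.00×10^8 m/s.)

L = 0.236 nm

The photon carries ΔE = hc/λ = 6.63×10^-34·3.00×10^8/2.30×10^-8 m = 8.648×10^-18 J.
Since ΔE = (3² − 1²)E_1, E_1 = 1.081×10^-18 J, and L = h/√(8m_eE_1) = 2.36×10^-10 m = 0.236 nm.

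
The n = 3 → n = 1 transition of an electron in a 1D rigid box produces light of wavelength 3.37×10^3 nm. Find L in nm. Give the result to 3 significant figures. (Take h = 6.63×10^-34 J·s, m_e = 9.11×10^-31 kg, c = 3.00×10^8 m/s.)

L = 2.86 nm

The photon carries ΔE = hc/λ = 6.63×10^-34·3.00×10^8/3.37×10^-6 m = 5.902×10^-20 J.
Since ΔE = (3² − 1²)E_1, E_1 = 7.377×10^-21 J, and L = h/√(8m_eE_1) = 2.86×10^-9 m = 2.86 nm.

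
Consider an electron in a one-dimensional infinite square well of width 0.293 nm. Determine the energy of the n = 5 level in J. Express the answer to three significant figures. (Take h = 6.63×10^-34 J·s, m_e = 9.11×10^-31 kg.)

E_5 = 1.76×10^-17 J

For an infinite well E_n = n²h²/(8m_eL²), so E_1 = h²/(8m_eL²) = (6.63×10^-34)²/(8·9.11×10^-31·(2.93×10^-10 m)²) = 7.026×10^-19 J.
Then E_5 = 5²·E_1 = 25·7.026×10^-19 J = 1.76×10^-17 J.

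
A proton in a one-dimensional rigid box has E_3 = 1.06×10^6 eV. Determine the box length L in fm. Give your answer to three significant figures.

L = 41.7 fm

From E_n = n²h²/(8m_pL²), L = n·h/√(8m_pE_n).
E_3 = 1.06×10^6 eV = 1.698×10^-13 J, so L = 3·6.626×10^-34/√(8·1.673×10^-27·1.698×10^-13) = 4.17×10^-14 m = 41.7 fm.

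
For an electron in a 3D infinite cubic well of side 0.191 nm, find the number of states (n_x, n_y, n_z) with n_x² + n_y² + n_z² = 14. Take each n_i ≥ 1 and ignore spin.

The level has n_x² + n_y² + n_z² = 14. The ordered positive-integer solutions are (1, 2, 3), (1, 3, 2), (2, 1, 3), (2, 3, 1), (3, 1, 2), (3, 2, 1).
That gives 6 states.

degeneracy = 6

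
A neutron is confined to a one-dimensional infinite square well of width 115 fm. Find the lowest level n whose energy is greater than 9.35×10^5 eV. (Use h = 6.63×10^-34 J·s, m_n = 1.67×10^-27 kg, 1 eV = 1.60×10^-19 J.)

n = 8

E_1 = h²/(8m_nL²) = 2.488×10^-15 J = 1.555×10^4 eV.
Need n² > 9.35×10^5/1.555×10^4 = 60.13, i.e. n > 7.754.
The smallest integer satisfying this is n = 8.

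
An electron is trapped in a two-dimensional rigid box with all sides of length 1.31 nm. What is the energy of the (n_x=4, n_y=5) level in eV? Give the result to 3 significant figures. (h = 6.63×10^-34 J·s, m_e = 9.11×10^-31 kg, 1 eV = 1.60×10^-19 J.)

E = 9.01 eV

For a 2D rectangular well E = (h²/8m_e)·Σ n_i²/L_i² = (6.63×10^-34)²/(8·9.11×10^-31) · [4²/(1.31 nm)² + 5²/(1.31 nm)²].
Evaluating gives E = 1.441×10^-18 J = 9.01 eV.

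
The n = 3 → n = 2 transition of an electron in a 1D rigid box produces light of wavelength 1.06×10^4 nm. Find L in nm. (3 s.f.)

The photon carries ΔE = hc/λ = 6.626×10^-34·2.998×10^8/1.06×10^-5 m = 1.874×10^-20 J.
Since ΔE = (3² − 2²)E_1, E_1 = 3.748×10^-21 J, and L = h/√(8m_eE_1) = 4.01×10^-9 m = 4.01 nm.

L = 4.01 nm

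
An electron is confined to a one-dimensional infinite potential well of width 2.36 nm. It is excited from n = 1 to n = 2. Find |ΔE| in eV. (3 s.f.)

|ΔE| = 0.203 eV

E_1 = h²/(8m_eL²) = 1.082×10^-20 J.
|ΔE| = |1² − 2²|·E_1 = 3·1.082×10^-20 J = 3.246×10^-20 J = 0.203 eV.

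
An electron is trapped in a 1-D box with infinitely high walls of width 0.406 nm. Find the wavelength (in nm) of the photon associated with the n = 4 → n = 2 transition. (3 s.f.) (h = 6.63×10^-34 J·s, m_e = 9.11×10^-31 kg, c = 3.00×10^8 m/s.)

E_1 = h²/(8m_eL²) = 3.659×10^-19 J, so ΔE = (4² − 2²)E_1 = 4.391×10^-18 J.
λ = hc/ΔE = (6.63×10^-34·3.00×10^8)/4.391×10^-18 = 4.53×10^-8 m = 45.3 nm.

λ = 45.3 nm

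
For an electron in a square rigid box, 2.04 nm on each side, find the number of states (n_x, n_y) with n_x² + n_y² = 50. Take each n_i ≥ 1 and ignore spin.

degeneracy = 3

The level has n_x² + n_y² = 50. The ordered positive-integer solutions are (1, 7), (5, 5), (7, 1).
That gives 3 states.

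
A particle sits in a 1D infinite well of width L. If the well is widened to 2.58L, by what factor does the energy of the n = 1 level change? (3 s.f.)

E_n ∝ 1/L², so the energy scales by 1/2.58² = 0.150.

0.150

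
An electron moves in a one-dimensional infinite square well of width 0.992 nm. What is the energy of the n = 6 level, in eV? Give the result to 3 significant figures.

For an infinite well E_n = n²h²/(8m_eL²), so E_1 = h²/(8m_eL²) = (6.626×10^-34)²/(8·9.109×10^-31·(9.92×10^-10 m)²) = 6.122×10^-20 J.
Then E_6 = 6²·E_1 = 36·6.122×10^-20 J = 2.204×10^-18 J.
Converting, E_6 = 2.204×10^-18 J / (1.602×10^-19 J/eV) = 13.8 eV.

E_6 = 13.8 eV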